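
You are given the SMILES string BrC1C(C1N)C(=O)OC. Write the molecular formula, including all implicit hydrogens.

Walk through each heavy atom and fill implicit hydrogens from standard valence (C 4, N 3, O 2, S 2, halogen 1):
  atom 1: Br (halogen, monovalent) → 0 H
  atom 2: C, bond orders sum to 3 (valence 4) → 1 H
  atom 3: C, bond orders sum to 3 (valence 4) → 1 H
  atom 4: C, bond orders sum to 3 (valence 4) → 1 H
  atom 5: N, bond orders sum to 1 (valence 3) → 2 H
  atom 6: C, bond orders sum to 4 (valence 4) → 0 H
  atom 7: O, bond orders sum to 2 (valence 2) → 0 H
  atom 8: O, bond orders sum to 2 (valence 2) → 0 H
  atom 9: C, bond orders sum to 1 (valence 4) → 3 H
Totals → C:5, H:8, Br:1, N:1, O:2.

C5H8BrNO2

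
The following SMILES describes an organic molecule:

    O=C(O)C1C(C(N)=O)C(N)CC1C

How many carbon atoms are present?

Count every carbon token in the SMILES (each C, including those in ring-closure positions and inside branches).
Carbon count: 8.

8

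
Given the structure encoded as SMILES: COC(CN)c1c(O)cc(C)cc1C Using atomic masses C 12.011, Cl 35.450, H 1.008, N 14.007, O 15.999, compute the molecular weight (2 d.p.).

First, the molecular formula is C11H17NO2 (counting implicit H from valence).
  C: 11 × 12.011 = 132.121
  H: 17 × 1.008 = 17.136
  N: 1 × 14.007 = 14.007
  O: 2 × 15.999 = 31.998
Sum: 11×12.011 + 17×1.008 + 1×14.007 + 2×15.999 = 195.262 → 195.26 g/mol.

195.26 g/mol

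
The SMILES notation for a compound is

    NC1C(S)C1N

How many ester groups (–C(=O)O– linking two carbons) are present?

Scan the SMILES for the ester motif — none present.
Groups that are present: 2 primary amine, 1 thiol.

0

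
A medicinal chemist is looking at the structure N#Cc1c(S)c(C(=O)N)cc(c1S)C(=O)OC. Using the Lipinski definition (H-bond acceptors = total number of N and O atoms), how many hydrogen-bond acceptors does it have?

N atoms: 2; O atoms: 3.
Lipinski HBA = 2 + 3 = 5.

5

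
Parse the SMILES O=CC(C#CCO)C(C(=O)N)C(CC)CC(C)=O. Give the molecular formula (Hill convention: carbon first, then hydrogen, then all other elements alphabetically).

C13H19NO4

Walk through each heavy atom and fill implicit hydrogens from standard valence (C 4, N 3, O 2, S 2, halogen 1):
  atom 1: O, bond orders sum to 2 (valence 2) → 0 H
  atom 2: C, bond orders sum to 3 (valence 4) → 1 H
  atom 3: C, bond orders sum to 3 (valence 4) → 1 H
  atom 4: C, bond orders sum to 4 (valence 4) → 0 H
  atom 5: C, bond orders sum to 4 (valence 4) → 0 H
  atom 6: C, bond orders sum to 2 (valence 4) → 2 H
  atom 7: O, bond orders sum to 1 (valence 2) → 1 H
  atom 8: C, bond orders sum to 3 (valence 4) → 1 H
  atom 9: C, bond orders sum to 4 (valence 4) → 0 H
  atom 10: O, bond orders sum to 2 (valence 2) → 0 H
  atom 11: N, bond orders sum to 1 (valence 3) → 2 H
  atom 12: C, bond orders sum to 3 (valence 4) → 1 H
  atom 13: C, bond orders sum to 2 (valence 4) → 2 H
  atom 14: C, bond orders sum to 1 (valence 4) → 3 H
  atom 15: C, bond orders sum to 2 (valence 4) → 2 H
  atom 16: C, bond orders sum to 4 (valence 4) → 0 H
  atom 17: C, bond orders sum to 1 (valence 4) → 3 H
  atom 18: O, bond orders sum to 2 (valence 2) → 0 H
Totals → C:13, H:19, N:1, O:4.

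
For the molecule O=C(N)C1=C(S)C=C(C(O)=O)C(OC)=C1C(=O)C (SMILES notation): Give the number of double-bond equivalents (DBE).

7

Molecular formula: C11H11NO5S.
DoU = (2C + 2 + N − H − X) / 2, where X is the halogen count and O/S are ignored.
    = (2·11 + 2 + 1 − 11 − 0) / 2 = 14 / 2 = 7.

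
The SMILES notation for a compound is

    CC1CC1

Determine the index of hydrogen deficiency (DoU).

1

Degree of unsaturation = (number of rings) + (number of π bonds).
Ring closures in the SMILES: 1.
π bonds: none → 0 DoU from unsaturation.
Total DoU = 1 + 0 = 1.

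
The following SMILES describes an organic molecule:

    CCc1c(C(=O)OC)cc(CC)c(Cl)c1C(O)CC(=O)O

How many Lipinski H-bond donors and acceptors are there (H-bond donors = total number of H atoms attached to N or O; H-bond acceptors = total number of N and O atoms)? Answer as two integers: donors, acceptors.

Donors: find every N or O and count the H atoms it carries.
  atom 6 (O): bond orders sum to 2 → 0 H
  atom 7 (O): bond orders sum to 2 → 0 H
  atom 17 (O): bond orders sum to 1 → 1 H
  atom 20 (O): bond orders sum to 2 → 0 H
  atom 21 (O): bond orders sum to 1 → 1 H
Lipinski HBD = 2.
Acceptors: N atoms = 0, O atoms = 5 → HBA = 5.

2, 5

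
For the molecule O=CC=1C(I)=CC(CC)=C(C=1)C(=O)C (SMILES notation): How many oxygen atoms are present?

Scan the SMILES for O atoms (remember two-letter symbols like Cl and Br are single atoms).
Oxygen count: 2.

2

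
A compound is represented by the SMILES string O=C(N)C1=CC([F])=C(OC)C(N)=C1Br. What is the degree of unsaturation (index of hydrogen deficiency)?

5

Degree of unsaturation = (number of rings) + (number of π bonds).
Ring closures in the SMILES: 1.
π bonds: 4 double bonds (each 1 DoU) → 4 DoU from unsaturation.
Total DoU = 1 + 4 = 5.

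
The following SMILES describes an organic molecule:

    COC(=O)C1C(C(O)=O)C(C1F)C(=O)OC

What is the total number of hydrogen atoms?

11

Walk through each heavy atom and fill implicit hydrogens from standard valence (C 4, N 3, O 2, S 2, halogen 1):
  atom 1: C, bond orders sum to 1 (valence 4) → 3 H
  atom 2: O, bond orders sum to 2 (valence 2) → 0 H
  atom 3: C, bond orders sum to 4 (valence 4) → 0 H
  atom 4: O, bond orders sum to 2 (valence 2) → 0 H
  atom 5: C, bond orders sum to 3 (valence 4) → 1 H
  atom 6: C, bond orders sum to 3 (valence 4) → 1 H
  atom 7: C, bond orders sum to 4 (valence 4) → 0 H
  atom 8: O, bond orders sum to 1 (valence 2) → 1 H
  atom 9: O, bond orders sum to 2 (valence 2) → 0 H
  atom 10: C, bond orders sum to 3 (valence 4) → 1 H
  atom 11: C, bond orders sum to 3 (valence 4) → 1 H
  atom 12: F (halogen, monovalent) → 0 H
  atom 13: C, bond orders sum to 4 (valence 4) → 0 H
  atom 14: O, bond orders sum to 2 (valence 2) → 0 H
  atom 15: O, bond orders sum to 2 (valence 2) → 0 H
  atom 16: C, bond orders sum to 1 (valence 4) → 3 H
Total hydrogens: 11.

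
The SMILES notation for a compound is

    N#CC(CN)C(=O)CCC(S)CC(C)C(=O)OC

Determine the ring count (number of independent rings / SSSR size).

0

In SMILES, each pair of matching ring-closure digits denotes one ring-closing bond; the number of such bonds equals the number of independent rings.
Ring-closure bonds here: 0.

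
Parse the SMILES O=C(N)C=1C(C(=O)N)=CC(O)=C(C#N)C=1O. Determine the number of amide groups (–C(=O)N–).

The amide motif appears at heavy-atom positions 2, 6 in the SMILES.
Other groups present: 2 hydroxyl, 1 nitrile.
Amide count: 2.

2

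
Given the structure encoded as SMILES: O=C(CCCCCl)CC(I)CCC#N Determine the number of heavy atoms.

Every atom symbol written in the SMILES (organic subset) is one heavy atom; implicit H are not written.
Heavy atoms by element → C:10, Cl:1, I:1, N:1, O:1.
Total: 14.

14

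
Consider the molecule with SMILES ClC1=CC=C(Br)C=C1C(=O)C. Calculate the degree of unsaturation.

Molecular formula: C8H6BrClO.
DoU = (2C + 2 + N − H − X) / 2, where X is the halogen count and O/S are ignored.
    = (2·8 + 2 + 0 − 6 − 2) / 2 = 10 / 2 = 5.

5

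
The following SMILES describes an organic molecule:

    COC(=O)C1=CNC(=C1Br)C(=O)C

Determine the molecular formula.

C8H8BrNO3

Walk through each heavy atom and fill implicit hydrogens from standard valence (C 4, N 3, O 2, S 2, halogen 1):
  atom 1: C, bond orders sum to 1 (valence 4) → 3 H
  atom 2: O, bond orders sum to 2 (valence 2) → 0 H
  atom 3: C, bond orders sum to 4 (valence 4) → 0 H
  atom 4: O, bond orders sum to 2 (valence 2) → 0 H
  atom 5: C, bond orders sum to 4 (valence 4) → 0 H
  atom 6: C, bond orders sum to 3 (valence 4) → 1 H
  atom 7: N, bond orders sum to 2 (valence 3) → 1 H
  atom 8: C, bond orders sum to 4 (valence 4) → 0 H
  atom 9: C, bond orders sum to 4 (valence 4) → 0 H
  atom 10: Br (halogen, monovalent) → 0 H
  atom 11: C, bond orders sum to 4 (valence 4) → 0 H
  atom 12: O, bond orders sum to 2 (valence 2) → 0 H
  atom 13: C, bond orders sum to 1 (valence 4) → 3 H
Totals → C:8, H:8, Br:1, N:1, O:3.
In Hill order: C8H8BrNO3.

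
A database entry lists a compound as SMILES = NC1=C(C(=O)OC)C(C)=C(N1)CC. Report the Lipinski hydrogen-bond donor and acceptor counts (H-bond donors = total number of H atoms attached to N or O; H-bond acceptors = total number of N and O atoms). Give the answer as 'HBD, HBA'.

3, 4

Donors: find every N or O and count the H atoms it carries.
  atom 1 (N): bond orders sum to 1 → 2 H
  atom 5 (O): bond orders sum to 2 → 0 H
  atom 6 (O): bond orders sum to 2 → 0 H
  atom 11 (N): bond orders sum to 2 → 1 H
Lipinski HBD = 3.
Acceptors: N atoms = 2, O atoms = 2 → HBA = 4.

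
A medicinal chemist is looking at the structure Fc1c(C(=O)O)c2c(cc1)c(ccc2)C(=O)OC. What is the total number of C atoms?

13

Count every carbon token in the SMILES (each C, including those in ring-closure positions and inside branches).
Carbon count: 13.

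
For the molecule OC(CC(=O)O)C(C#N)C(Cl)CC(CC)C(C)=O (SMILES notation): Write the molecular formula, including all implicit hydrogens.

Walk through each heavy atom and fill implicit hydrogens from standard valence (C 4, N 3, O 2, S 2, halogen 1):
  atom 1: O, bond orders sum to 1 (valence 2) → 1 H
  atom 2: C, bond orders sum to 3 (valence 4) → 1 H
  atom 3: C, bond orders sum to 2 (valence 4) → 2 H
  atom 4: C, bond orders sum to 4 (valence 4) → 0 H
  atom 5: O, bond orders sum to 2 (valence 2) → 0 H
  atom 6: O, bond orders sum to 1 (valence 2) → 1 H
  atom 7: C, bond orders sum to 3 (valence 4) → 1 H
  atom 8: C, bond orders sum to 4 (valence 4) → 0 H
  atom 9: N, bond orders sum to 3 (valence 3) → 0 H
  atom 10: C, bond orders sum to 3 (valence 4) → 1 H
  atom 11: Cl (halogen, monovalent) → 0 H
  atom 12: C, bond orders sum to 2 (valence 4) → 2 H
  atom 13: C, bond orders sum to 3 (valence 4) → 1 H
  atom 14: C, bond orders sum to 2 (valence 4) → 2 H
  atom 15: C, bond orders sum to 1 (valence 4) → 3 H
  atom 16: C, bond orders sum to 4 (valence 4) → 0 H
  atom 17: C, bond orders sum to 1 (valence 4) → 3 H
  atom 18: O, bond orders sum to 2 (valence 2) → 0 H
Totals → C:12, H:18, Cl:1, N:1, O:4.

C12H18ClNO4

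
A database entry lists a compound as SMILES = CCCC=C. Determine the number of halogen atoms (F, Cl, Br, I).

0

Scan the SMILES for the halogen motif — none present.
Groups that are present: 1 alkene.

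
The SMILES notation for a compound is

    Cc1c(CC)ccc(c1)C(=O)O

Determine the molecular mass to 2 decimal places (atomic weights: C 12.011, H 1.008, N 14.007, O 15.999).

First, the molecular formula is C10H12O2 (counting implicit H from valence).
  C: 10 × 12.011 = 120.110
  H: 12 × 1.008 = 12.096
  O: 2 × 15.999 = 31.998
Sum: 10×12.011 + 12×1.008 + 2×15.999 = 164.204 → 164.20 g/mol.

164.20 g/mol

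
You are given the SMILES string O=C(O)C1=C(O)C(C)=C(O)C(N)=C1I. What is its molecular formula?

C8H8INO4

Walk through each heavy atom and fill implicit hydrogens from standard valence (C 4, N 3, O 2, S 2, halogen 1):
  atom 1: O, bond orders sum to 2 (valence 2) → 0 H
  atom 2: C, bond orders sum to 4 (valence 4) → 0 H
  atom 3: O, bond orders sum to 1 (valence 2) → 1 H
  atom 4: C, bond orders sum to 4 (valence 4) → 0 H
  atom 5: C, bond orders sum to 4 (valence 4) → 0 H
  atom 6: O, bond orders sum to 1 (valence 2) → 1 H
  atom 7: C, bond orders sum to 4 (valence 4) → 0 H
  atom 8: C, bond orders sum to 1 (valence 4) → 3 H
  atom 9: C, bond orders sum to 4 (valence 4) → 0 H
  atom 10: O, bond orders sum to 1 (valence 2) → 1 H
  atom 11: C, bond orders sum to 4 (valence 4) → 0 H
  atom 12: N, bond orders sum to 1 (valence 3) → 2 H
  atom 13: C, bond orders sum to 4 (valence 4) → 0 H
  atom 14: I (halogen, monovalent) → 0 H
Totals → C:8, H:8, I:1, N:1, O:4.
In Hill order: C8H8INO4.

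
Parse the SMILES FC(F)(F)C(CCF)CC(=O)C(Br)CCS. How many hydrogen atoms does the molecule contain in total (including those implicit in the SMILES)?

13

Walk through each heavy atom and fill implicit hydrogens from standard valence (C 4, N 3, O 2, S 2, halogen 1):
  atom 1: F (halogen, monovalent) → 0 H
  atom 2: C, bond orders sum to 4 (valence 4) → 0 H
  atom 3: F (halogen, monovalent) → 0 H
  atom 4: F (halogen, monovalent) → 0 H
  atom 5: C, bond orders sum to 3 (valence 4) → 1 H
  atom 6: C, bond orders sum to 2 (valence 4) → 2 H
  atom 7: C, bond orders sum to 2 (valence 4) → 2 H
  atom 8: F (halogen, monovalent) → 0 H
  atom 9: C, bond orders sum to 2 (valence 4) → 2 H
  atom 10: C, bond orders sum to 4 (valence 4) → 0 H
  atom 11: O, bond orders sum to 2 (valence 2) → 0 H
  atom 12: C, bond orders sum to 3 (valence 4) → 1 H
  atom 13: Br (halogen, monovalent) → 0 H
  atom 14: C, bond orders sum to 2 (valence 4) → 2 H
  atom 15: C, bond orders sum to 2 (valence 4) → 2 H
  atom 16: S, bond orders sum to 1 (valence 2) → 1 H
Total hydrogens: 13.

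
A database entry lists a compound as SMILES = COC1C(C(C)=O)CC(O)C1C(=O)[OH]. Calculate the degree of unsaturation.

Degree of unsaturation = (number of rings) + (number of π bonds).
Ring closures in the SMILES: 1.
π bonds: 2 double bonds (each 1 DoU) → 2 DoU from unsaturation.
Total DoU = 1 + 2 = 3.

3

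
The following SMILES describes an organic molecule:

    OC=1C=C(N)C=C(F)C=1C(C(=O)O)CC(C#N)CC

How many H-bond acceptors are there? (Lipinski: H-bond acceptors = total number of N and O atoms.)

5

N atoms: 2; O atoms: 3.
Lipinski HBA = 2 + 3 = 5.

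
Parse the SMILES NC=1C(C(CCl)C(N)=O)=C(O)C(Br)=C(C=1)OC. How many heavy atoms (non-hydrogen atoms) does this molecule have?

Every atom symbol written in the SMILES (organic subset) is one heavy atom; implicit H are not written.
Heavy atoms by element → Br:1, C:10, Cl:1, N:2, O:3.
Total: 17.

17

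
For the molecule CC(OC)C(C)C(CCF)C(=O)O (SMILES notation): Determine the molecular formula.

C9H17FO3

Walk through each heavy atom and fill implicit hydrogens from standard valence (C 4, N 3, O 2, S 2, halogen 1):
  atom 1: C, bond orders sum to 1 (valence 4) → 3 H
  atom 2: C, bond orders sum to 3 (valence 4) → 1 H
  atom 3: O, bond orders sum to 2 (valence 2) → 0 H
  atom 4: C, bond orders sum to 1 (valence 4) → 3 H
  atom 5: C, bond orders sum to 3 (valence 4) → 1 H
  atom 6: C, bond orders sum to 1 (valence 4) → 3 H
  atom 7: C, bond orders sum to 3 (valence 4) → 1 H
  atom 8: C, bond orders sum to 2 (valence 4) → 2 H
  atom 9: C, bond orders sum to 2 (valence 4) → 2 H
  atom 10: F (halogen, monovalent) → 0 H
  atom 11: C, bond orders sum to 4 (valence 4) → 0 H
  atom 12: O, bond orders sum to 2 (valence 2) → 0 H
  atom 13: O, bond orders sum to 1 (valence 2) → 1 H
Totals → C:9, H:17, F:1, O:3.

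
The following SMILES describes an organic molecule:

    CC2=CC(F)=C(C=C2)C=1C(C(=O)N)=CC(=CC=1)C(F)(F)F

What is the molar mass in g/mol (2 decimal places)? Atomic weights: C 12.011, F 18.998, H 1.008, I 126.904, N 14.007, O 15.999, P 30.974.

297.25 g/mol

First, the molecular formula is C15H11F4NO (counting implicit H from valence).
  C: 15 × 12.011 = 180.165
  F: 4 × 18.998 = 75.992
  H: 11 × 1.008 = 11.088
  N: 1 × 14.007 = 14.007
  O: 1 × 15.999 = 15.999
Sum: 15×12.011 + 4×18.998 + 11×1.008 + 1×14.007 + 1×15.999 = 297.251 → 297.25 g/mol.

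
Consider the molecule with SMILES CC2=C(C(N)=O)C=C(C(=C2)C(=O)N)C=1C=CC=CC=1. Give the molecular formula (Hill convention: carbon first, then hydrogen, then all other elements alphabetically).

C15H14N2O2

Walk through each heavy atom and fill implicit hydrogens from standard valence (C 4, N 3, O 2, S 2, halogen 1):
  atom 1: C, bond orders sum to 1 (valence 4) → 3 H
  atom 2: C, bond orders sum to 4 (valence 4) → 0 H
  atom 3: C, bond orders sum to 4 (valence 4) → 0 H
  atom 4: C, bond orders sum to 4 (valence 4) → 0 H
  atom 5: N, bond orders sum to 1 (valence 3) → 2 H
  atom 6: O, bond orders sum to 2 (valence 2) → 0 H
  atom 7: C, bond orders sum to 3 (valence 4) → 1 H
  atom 8: C, bond orders sum to 4 (valence 4) → 0 H
  atom 9: C, bond orders sum to 4 (valence 4) → 0 H
  atom 10: C, bond orders sum to 3 (valence 4) → 1 H
  atom 11: C, bond orders sum to 4 (valence 4) → 0 H
  atom 12: O, bond orders sum to 2 (valence 2) → 0 H
  atom 13: N, bond orders sum to 1 (valence 3) → 2 H
  atom 14: C, bond orders sum to 4 (valence 4) → 0 H
  atom 15: C, bond orders sum to 3 (valence 4) → 1 H
  atom 16: C, bond orders sum to 3 (valence 4) → 1 H
  atom 17: C, bond orders sum to 3 (valence 4) → 1 H
  atom 18: C, bond orders sum to 3 (valence 4) → 1 H
  atom 19: C, bond orders sum to 3 (valence 4) → 1 H
Totals → C:15, H:14, N:2, O:2.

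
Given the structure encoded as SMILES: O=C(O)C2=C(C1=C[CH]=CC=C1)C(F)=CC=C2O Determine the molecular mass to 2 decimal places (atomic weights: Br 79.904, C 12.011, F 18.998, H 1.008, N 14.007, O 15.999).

232.21 g/mol

First, the molecular formula is C13H9FO3 (counting implicit H from valence).
  C: 13 × 12.011 = 156.143
  F: 1 × 18.998 = 18.998
  H: 9 × 1.008 = 9.072
  O: 3 × 15.999 = 47.997
Sum: 13×12.011 + 1×18.998 + 9×1.008 + 3×15.999 = 232.210 → 232.21 g/mol.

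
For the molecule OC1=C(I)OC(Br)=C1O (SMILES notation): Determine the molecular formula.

Walk through each heavy atom and fill implicit hydrogens from standard valence (C 4, N 3, O 2, S 2, halogen 1):
  atom 1: O, bond orders sum to 1 (valence 2) → 1 H
  atom 2: C, bond orders sum to 4 (valence 4) → 0 H
  atom 3: C, bond orders sum to 4 (valence 4) → 0 H
  atom 4: I (halogen, monovalent) → 0 H
  atom 5: O, bond orders sum to 2 (valence 2) → 0 H
  atom 6: C, bond orders sum to 4 (valence 4) → 0 H
  atom 7: Br (halogen, monovalent) → 0 H
  atom 8: C, bond orders sum to 4 (valence 4) → 0 H
  atom 9: O, bond orders sum to 1 (valence 2) → 1 H
Totals → C:4, H:2, Br:1, I:1, O:3.

C4H2BrIO3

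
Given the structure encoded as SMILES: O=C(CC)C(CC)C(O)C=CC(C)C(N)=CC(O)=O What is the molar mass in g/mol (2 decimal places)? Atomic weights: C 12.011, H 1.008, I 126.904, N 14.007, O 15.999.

269.34 g/mol

First, the molecular formula is C14H23NO4 (counting implicit H from valence).
  C: 14 × 12.011 = 168.154
  H: 23 × 1.008 = 23.184
  N: 1 × 14.007 = 14.007
  O: 4 × 15.999 = 63.996
Sum: 14×12.011 + 23×1.008 + 1×14.007 + 4×15.999 = 269.341 → 269.34 g/mol.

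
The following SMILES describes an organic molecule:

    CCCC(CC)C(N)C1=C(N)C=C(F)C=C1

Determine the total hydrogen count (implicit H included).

21

Walk through each heavy atom and fill implicit hydrogens from standard valence (C 4, N 3, O 2, S 2, halogen 1):
  atom 1: C, bond orders sum to 1 (valence 4) → 3 H
  atom 2: C, bond orders sum to 2 (valence 4) → 2 H
  atom 3: C, bond orders sum to 2 (valence 4) → 2 H
  atom 4: C, bond orders sum to 3 (valence 4) → 1 H
  atom 5: C, bond orders sum to 2 (valence 4) → 2 H
  atom 6: C, bond orders sum to 1 (valence 4) → 3 H
  atom 7: C, bond orders sum to 3 (valence 4) → 1 H
  atom 8: N, bond orders sum to 1 (valence 3) → 2 H
  atom 9: C, bond orders sum to 4 (valence 4) → 0 H
  atom 10: C, bond orders sum to 4 (valence 4) → 0 H
  atom 11: N, bond orders sum to 1 (valence 3) → 2 H
  atom 12: C, bond orders sum to 3 (valence 4) → 1 H
  atom 13: C, bond orders sum to 4 (valence 4) → 0 H
  atom 14: F (halogen, monovalent) → 0 H
  atom 15: C, bond orders sum to 3 (valence 4) → 1 H
  atom 16: C, bond orders sum to 3 (valence 4) → 1 H
Total hydrogens: 21.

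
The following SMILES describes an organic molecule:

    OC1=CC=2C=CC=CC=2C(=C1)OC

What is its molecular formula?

C11H10O2

Walk through each heavy atom and fill implicit hydrogens from standard valence (C 4, N 3, O 2, S 2, halogen 1):
  atom 1: O, bond orders sum to 1 (valence 2) → 1 H
  atom 2: C, bond orders sum to 4 (valence 4) → 0 H
  atom 3: C, bond orders sum to 3 (valence 4) → 1 H
  atom 4: C, bond orders sum to 4 (valence 4) → 0 H
  atom 5: C, bond orders sum to 3 (valence 4) → 1 H
  atom 6: C, bond orders sum to 3 (valence 4) → 1 H
  atom 7: C, bond orders sum to 3 (valence 4) → 1 H
  atom 8: C, bond orders sum to 3 (valence 4) → 1 H
  atom 9: C, bond orders sum to 4 (valence 4) → 0 H
  atom 10: C, bond orders sum to 4 (valence 4) → 0 H
  atom 11: C, bond orders sum to 3 (valence 4) → 1 H
  atom 12: O, bond orders sum to 2 (valence 2) → 0 H
  atom 13: C, bond orders sum to 1 (valence 4) → 3 H
Totals → C:11, H:10, O:2.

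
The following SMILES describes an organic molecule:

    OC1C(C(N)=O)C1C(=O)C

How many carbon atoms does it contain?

6

Count every carbon token in the SMILES (each C, including those in ring-closure positions and inside branches).
Carbon count: 6.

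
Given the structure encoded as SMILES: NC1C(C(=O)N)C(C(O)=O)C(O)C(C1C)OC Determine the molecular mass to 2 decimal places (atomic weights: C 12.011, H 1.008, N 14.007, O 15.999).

First, the molecular formula is C10H18N2O5 (counting implicit H from valence).
  C: 10 × 12.011 = 120.110
  H: 18 × 1.008 = 18.144
  N: 2 × 14.007 = 28.014
  O: 5 × 15.999 = 79.995
Sum: 10×12.011 + 18×1.008 + 2×14.007 + 5×15.999 = 246.263 → 246.26 g/mol.

246.26 g/mol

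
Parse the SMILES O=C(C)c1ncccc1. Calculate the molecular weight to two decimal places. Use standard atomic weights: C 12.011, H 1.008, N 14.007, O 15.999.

121.14 g/mol

First, the molecular formula is C7H7NO (counting implicit H from valence).
  C: 7 × 12.011 = 84.077
  H: 7 × 1.008 = 7.056
  N: 1 × 14.007 = 14.007
  O: 1 × 15.999 = 15.999
Sum: 7×12.011 + 7×1.008 + 1×14.007 + 1×15.999 = 121.139 → 121.14 g/mol.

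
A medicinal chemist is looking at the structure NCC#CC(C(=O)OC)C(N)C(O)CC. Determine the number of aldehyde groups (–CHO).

0

Scan the SMILES for the aldehyde motif — none present.
Groups that are present: 1 alkyne, 1 ester, 1 hydroxyl, 2 primary amine.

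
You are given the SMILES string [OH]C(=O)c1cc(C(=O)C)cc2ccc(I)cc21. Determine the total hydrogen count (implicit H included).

Walk through each heavy atom and fill implicit hydrogens from standard valence (C 4, N 3, O 2, S 2, halogen 1); for lowercase aromatic atoms, an aromatic c carries 1 H when it has two neighbours and 0 H with three, and aromatic n carries 0 H:
  atom 1: O with explicit H count 1
  atom 2: C, bond orders sum to 4 (valence 4) → 0 H
  atom 3: O, bond orders sum to 2 (valence 2) → 0 H
  atom 4: aromatic c, 3 neighbours → 0 H
  atom 5: aromatic c, 2 neighbours → 1 H
  atom 6: aromatic c, 3 neighbours → 0 H
  atom 7: C, bond orders sum to 4 (valence 4) → 0 H
  atom 8: O, bond orders sum to 2 (valence 2) → 0 H
  atom 9: C, bond orders sum to 1 (valence 4) → 3 H
  atom 10: aromatic c, 2 neighbours → 1 H
  atom 11: aromatic c, 3 neighbours → 0 H
  atom 12: aromatic c, 2 neighbours → 1 H
  atom 13: aromatic c, 2 neighbours → 1 H
  atom 14: aromatic c, 3 neighbours → 0 H
  atom 15: I (halogen, monovalent) → 0 H
  atom 16: aromatic c, 2 neighbours → 1 H
  atom 17: aromatic c, 3 neighbours → 0 H
Total hydrogens: 9.

9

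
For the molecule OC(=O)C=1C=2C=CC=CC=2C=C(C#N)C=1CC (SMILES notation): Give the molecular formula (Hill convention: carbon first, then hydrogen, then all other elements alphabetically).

C14H11NO2

Walk through each heavy atom and fill implicit hydrogens from standard valence (C 4, N 3, O 2, S 2, halogen 1):
  atom 1: O, bond orders sum to 1 (valence 2) → 1 H
  atom 2: C, bond orders sum to 4 (valence 4) → 0 H
  atom 3: O, bond orders sum to 2 (valence 2) → 0 H
  atom 4: C, bond orders sum to 4 (valence 4) → 0 H
  atom 5: C, bond orders sum to 4 (valence 4) → 0 H
  atom 6: C, bond orders sum to 3 (valence 4) → 1 H
  atom 7: C, bond orders sum to 3 (valence 4) → 1 H
  atom 8: C, bond orders sum to 3 (valence 4) → 1 H
  atom 9: C, bond orders sum to 3 (valence 4) → 1 H
  atom 10: C, bond orders sum to 4 (valence 4) → 0 H
  atom 11: C, bond orders sum to 3 (valence 4) → 1 H
  atom 12: C, bond orders sum to 4 (valence 4) → 0 H
  atom 13: C, bond orders sum to 4 (valence 4) → 0 H
  atom 14: N, bond orders sum to 3 (valence 3) → 0 H
  atom 15: C, bond orders sum to 4 (valence 4) → 0 H
  atom 16: C, bond orders sum to 2 (valence 4) → 2 H
  atom 17: C, bond orders sum to 1 (valence 4) → 3 H
Totals → C:14, H:11, N:1, O:2.
In Hill order: C14H11NO2.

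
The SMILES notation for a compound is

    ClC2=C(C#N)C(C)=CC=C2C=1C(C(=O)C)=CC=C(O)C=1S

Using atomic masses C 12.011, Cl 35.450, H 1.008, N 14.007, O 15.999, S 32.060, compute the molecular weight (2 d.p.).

First, the molecular formula is C16H12ClNO2S (counting implicit H from valence).
  C: 16 × 12.011 = 192.176
  Cl: 1 × 35.450 = 35.450
  H: 12 × 1.008 = 12.096
  N: 1 × 14.007 = 14.007
  O: 2 × 15.999 = 31.998
  S: 1 × 32.060 = 32.060
Sum: 16×12.011 + 1×35.450 + 12×1.008 + 1×14.007 + 2×15.999 + 1×32.060 = 317.787 → 317.79 g/mol.

317.79 g/mol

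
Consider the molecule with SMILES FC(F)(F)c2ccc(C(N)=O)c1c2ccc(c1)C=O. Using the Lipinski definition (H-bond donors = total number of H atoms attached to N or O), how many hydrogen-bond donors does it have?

Donors: find every N or O and count the H atoms it carries.
  atom 10 (N): bond orders sum to 1 → 2 H
  atom 11 (O): bond orders sum to 2 → 0 H
  atom 19 (O): bond orders sum to 2 → 0 H
Lipinski HBD = 2.

2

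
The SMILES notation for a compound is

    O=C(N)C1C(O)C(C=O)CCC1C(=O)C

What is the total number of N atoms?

Scan the SMILES for N atoms (remember two-letter symbols like Cl and Br are single atoms).
Nitrogen count: 1.

1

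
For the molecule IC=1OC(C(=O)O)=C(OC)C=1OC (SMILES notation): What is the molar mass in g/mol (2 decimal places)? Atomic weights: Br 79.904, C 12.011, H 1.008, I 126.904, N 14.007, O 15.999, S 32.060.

298.03 g/mol

First, the molecular formula is C7H7IO5 (counting implicit H from valence).
  C: 7 × 12.011 = 84.077
  H: 7 × 1.008 = 7.056
  I: 1 × 126.904 = 126.904
  O: 5 × 15.999 = 79.995
Sum: 7×12.011 + 7×1.008 + 1×126.904 + 5×15.999 = 298.032 → 298.03 g/mol.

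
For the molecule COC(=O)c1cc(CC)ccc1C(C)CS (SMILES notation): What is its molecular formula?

Walk through each heavy atom and fill implicit hydrogens from standard valence (C 4, N 3, O 2, S 2, halogen 1); for lowercase aromatic atoms, an aromatic c carries 1 H when it has two neighbours and 0 H with three, and aromatic n carries 0 H:
  atom 1: C, bond orders sum to 1 (valence 4) → 3 H
  atom 2: O, bond orders sum to 2 (valence 2) → 0 H
  atom 3: C, bond orders sum to 4 (valence 4) → 0 H
  atom 4: O, bond orders sum to 2 (valence 2) → 0 H
  atom 5: aromatic c, 3 neighbours → 0 H
  atom 6: aromatic c, 2 neighbours → 1 H
  atom 7: aromatic c, 3 neighbours → 0 H
  atom 8: C, bond orders sum to 2 (valence 4) → 2 H
  atom 9: C, bond orders sum to 1 (valence 4) → 3 H
  atom 10: aromatic c, 2 neighbours → 1 H
  atom 11: aromatic c, 2 neighbours → 1 H
  atom 12: aromatic c, 3 neighbours → 0 H
  atom 13: C, bond orders sum to 3 (valence 4) → 1 H
  atom 14: C, bond orders sum to 1 (valence 4) → 3 H
  atom 15: C, bond orders sum to 2 (valence 4) → 2 H
  atom 16: S, bond orders sum to 1 (valence 2) → 1 H
Totals → C:13, H:18, O:2, S:1.

C13H18O2S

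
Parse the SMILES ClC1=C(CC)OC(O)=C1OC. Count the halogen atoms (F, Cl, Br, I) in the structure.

Halogen atoms appear at heavy-atom position 1 (1×Cl).
Other groups present: 1 ether, 1 hydroxyl.
Halogen count: 1.

1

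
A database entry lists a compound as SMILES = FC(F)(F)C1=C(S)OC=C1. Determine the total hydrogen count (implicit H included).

Walk through each heavy atom and fill implicit hydrogens from standard valence (C 4, N 3, O 2, S 2, halogen 1):
  atom 1: F (halogen, monovalent) → 0 H
  atom 2: C, bond orders sum to 4 (valence 4) → 0 H
  atom 3: F (halogen, monovalent) → 0 H
  atom 4: F (halogen, monovalent) → 0 H
  atom 5: C, bond orders sum to 4 (valence 4) → 0 H
  atom 6: C, bond orders sum to 4 (valence 4) → 0 H
  atom 7: S, bond orders sum to 1 (valence 2) → 1 H
  atom 8: O, bond orders sum to 2 (valence 2) → 0 H
  atom 9: C, bond orders sum to 3 (valence 4) → 1 H
  atom 10: C, bond orders sum to 3 (valence 4) → 1 H
Total hydrogens: 3.

3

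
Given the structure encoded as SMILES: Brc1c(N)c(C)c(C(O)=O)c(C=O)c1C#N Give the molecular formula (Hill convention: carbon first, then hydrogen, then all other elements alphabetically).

C10H7BrN2O3

Walk through each heavy atom and fill implicit hydrogens from standard valence (C 4, N 3, O 2, S 2, halogen 1); for lowercase aromatic atoms, an aromatic c carries 1 H when it has two neighbours and 0 H with three, and aromatic n carries 0 H:
  atom 1: Br (halogen, monovalent) → 0 H
  atom 2: aromatic c, 3 neighbours → 0 H
  atom 3: aromatic c, 3 neighbours → 0 H
  atom 4: N, bond orders sum to 1 (valence 3) → 2 H
  atom 5: aromatic c, 3 neighbours → 0 H
  atom 6: C, bond orders sum to 1 (valence 4) → 3 H
  atom 7: aromatic c, 3 neighbours → 0 H
  atom 8: C, bond orders sum to 4 (valence 4) → 0 H
  atom 9: O, bond orders sum to 1 (valence 2) → 1 H
  atom 10: O, bond orders sum to 2 (valence 2) → 0 H
  atom 11: aromatic c, 3 neighbours → 0 H
  atom 12: C, bond orders sum to 3 (valence 4) → 1 H
  atom 13: O, bond orders sum to 2 (valence 2) → 0 H
  atom 14: aromatic c, 3 neighbours → 0 H
  atom 15: C, bond orders sum to 4 (valence 4) → 0 H
  atom 16: N, bond orders sum to 3 (valence 3) → 0 H
Totals → C:10, H:7, Br:1, N:2, O:3.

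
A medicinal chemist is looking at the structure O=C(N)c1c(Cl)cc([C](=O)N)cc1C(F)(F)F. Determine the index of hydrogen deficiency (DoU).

6

Molecular formula: C9H6ClF3N2O2.
DoU = (2C + 2 + N − H − X) / 2, where X is the halogen count and O/S are ignored.
    = (2·9 + 2 + 2 − 6 − 4) / 2 = 12 / 2 = 6.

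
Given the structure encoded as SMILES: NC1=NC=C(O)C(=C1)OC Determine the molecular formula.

C6H8N2O2

Walk through each heavy atom and fill implicit hydrogens from standard valence (C 4, N 3, O 2, S 2, halogen 1):
  atom 1: N, bond orders sum to 1 (valence 3) → 2 H
  atom 2: C, bond orders sum to 4 (valence 4) → 0 H
  atom 3: N, bond orders sum to 3 (valence 3) → 0 H
  atom 4: C, bond orders sum to 3 (valence 4) → 1 H
  atom 5: C, bond orders sum to 4 (valence 4) → 0 H
  atom 6: O, bond orders sum to 1 (valence 2) → 1 H
  atom 7: C, bond orders sum to 4 (valence 4) → 0 H
  atom 8: C, bond orders sum to 3 (valence 4) → 1 H
  atom 9: O, bond orders sum to 2 (valence 2) → 0 H
  atom 10: C, bond orders sum to 1 (valence 4) → 3 H
Totals → C:6, H:8, N:2, O:2.
In Hill order: C6H8N2O2.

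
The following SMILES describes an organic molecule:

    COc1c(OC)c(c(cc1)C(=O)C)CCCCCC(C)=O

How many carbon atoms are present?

Count every carbon token in the SMILES (each C, including those in ring-closure positions and inside branches).
Carbon count: 17.

17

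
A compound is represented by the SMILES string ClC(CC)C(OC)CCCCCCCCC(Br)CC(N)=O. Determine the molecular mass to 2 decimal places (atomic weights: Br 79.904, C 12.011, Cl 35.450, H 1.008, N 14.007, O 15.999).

384.78 g/mol

First, the molecular formula is C16H31BrClNO2 (counting implicit H from valence).
  Br: 1 × 79.904 = 79.904
  C: 16 × 12.011 = 192.176
  Cl: 1 × 35.450 = 35.450
  H: 31 × 1.008 = 31.248
  N: 1 × 14.007 = 14.007
  O: 2 × 15.999 = 31.998
Sum: 1×79.904 + 16×12.011 + 1×35.450 + 31×1.008 + 1×14.007 + 2×15.999 = 384.783 → 384.78 g/mol.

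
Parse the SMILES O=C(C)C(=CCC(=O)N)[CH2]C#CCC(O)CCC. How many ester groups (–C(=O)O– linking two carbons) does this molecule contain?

Scan the SMILES for the ester motif — none present.
Groups that are present: 1 alkene, 1 alkyne, 1 amide, 1 hydroxyl, 1 ketone.

0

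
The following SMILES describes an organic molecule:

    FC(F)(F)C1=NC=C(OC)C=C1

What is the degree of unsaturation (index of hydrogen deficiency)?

Molecular formula: C7H6F3NO.
DoU = (2C + 2 + N − H − X) / 2, where X is the halogen count and O/S are ignored.
    = (2·7 + 2 + 1 − 6 − 3) / 2 = 8 / 2 = 4.

4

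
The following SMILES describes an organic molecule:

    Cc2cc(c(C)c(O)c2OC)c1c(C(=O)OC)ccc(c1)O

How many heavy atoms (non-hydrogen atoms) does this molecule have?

Every atom symbol written in the SMILES (organic subset) is one heavy atom; implicit H are not written.
Heavy atoms by element → C:17, O:5.
Total: 22.

22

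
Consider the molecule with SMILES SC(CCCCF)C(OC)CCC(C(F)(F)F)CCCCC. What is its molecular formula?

C16H30F4OS

Walk through each heavy atom and fill implicit hydrogens from standard valence (C 4, N 3, O 2, S 2, halogen 1):
  atom 1: S, bond orders sum to 1 (valence 2) → 1 H
  atom 2: C, bond orders sum to 3 (valence 4) → 1 H
  atom 3: C, bond orders sum to 2 (valence 4) → 2 H
  atom 4: C, bond orders sum to 2 (valence 4) → 2 H
  atom 5: C, bond orders sum to 2 (valence 4) → 2 H
  atom 6: C, bond orders sum to 2 (valence 4) → 2 H
  atom 7: F (halogen, monovalent) → 0 H
  atom 8: C, bond orders sum to 3 (valence 4) → 1 H
  atom 9: O, bond orders sum to 2 (valence 2) → 0 H
  atom 10: C, bond orders sum to 1 (valence 4) → 3 H
  atom 11: C, bond orders sum to 2 (valence 4) → 2 H
  atom 12: C, bond orders sum to 2 (valence 4) → 2 H
  atom 13: C, bond orders sum to 3 (valence 4) → 1 H
  atom 14: C, bond orders sum to 4 (valence 4) → 0 H
  atom 15: F (halogen, monovalent) → 0 H
  atom 16: F (halogen, monovalent) → 0 H
  atom 17: F (halogen, monovalent) → 0 H
  atom 18: C, bond orders sum to 2 (valence 4) → 2 H
  atom 19: C, bond orders sum to 2 (valence 4) → 2 H
  atom 20: C, bond orders sum to 2 (valence 4) → 2 H
  atom 21: C, bond orders sum to 2 (valence 4) → 2 H
  atom 22: C, bond orders sum to 1 (valence 4) → 3 H
Totals → C:16, H:30, F:4, O:1, S:1.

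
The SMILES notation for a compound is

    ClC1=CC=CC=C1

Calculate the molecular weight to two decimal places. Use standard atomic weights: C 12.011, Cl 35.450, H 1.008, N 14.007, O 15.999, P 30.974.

112.56 g/mol

First, the molecular formula is C6H5Cl (counting implicit H from valence).
  C: 6 × 12.011 = 72.066
  Cl: 1 × 35.450 = 35.450
  H: 5 × 1.008 = 5.040
Sum: 6×12.011 + 1×35.450 + 5×1.008 = 112.556 → 112.56 g/mol.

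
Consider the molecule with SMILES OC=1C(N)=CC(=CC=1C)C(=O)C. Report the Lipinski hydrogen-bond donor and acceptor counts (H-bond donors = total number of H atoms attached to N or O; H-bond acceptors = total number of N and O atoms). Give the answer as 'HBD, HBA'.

3, 3

Donors: find every N or O and count the H atoms it carries.
  atom 1 (O): bond orders sum to 1 → 1 H
  atom 4 (N): bond orders sum to 1 → 2 H
  atom 11 (O): bond orders sum to 2 → 0 H
Lipinski HBD = 3.
Acceptors: N atoms = 1, O atoms = 2 → HBA = 3.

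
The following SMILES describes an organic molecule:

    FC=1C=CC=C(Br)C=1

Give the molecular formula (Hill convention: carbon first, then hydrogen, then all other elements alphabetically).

Walk through each heavy atom and fill implicit hydrogens from standard valence (C 4, N 3, O 2, S 2, halogen 1):
  atom 1: F (halogen, monovalent) → 0 H
  atom 2: C, bond orders sum to 4 (valence 4) → 0 H
  atom 3: C, bond orders sum to 3 (valence 4) → 1 H
  atom 4: C, bond orders sum to 3 (valence 4) → 1 H
  atom 5: C, bond orders sum to 3 (valence 4) → 1 H
  atom 6: C, bond orders sum to 4 (valence 4) → 0 H
  atom 7: Br (halogen, monovalent) → 0 H
  atom 8: C, bond orders sum to 3 (valence 4) → 1 H
Totals → C:6, H:4, Br:1, F:1.

C6H4BrF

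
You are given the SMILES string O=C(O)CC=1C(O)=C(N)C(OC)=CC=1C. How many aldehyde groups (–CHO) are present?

Scan the SMILES for the aldehyde motif — none present.
Groups that are present: 1 carboxylic acid, 1 ether, 1 hydroxyl, 1 primary amine.

0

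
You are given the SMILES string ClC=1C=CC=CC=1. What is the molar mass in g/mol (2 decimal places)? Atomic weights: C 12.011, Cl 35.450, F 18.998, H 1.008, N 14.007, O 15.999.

First, the molecular formula is C6H5Cl (counting implicit H from valence).
  C: 6 × 12.011 = 72.066
  Cl: 1 × 35.450 = 35.450
  H: 5 × 1.008 = 5.040
Sum: 6×12.011 + 1×35.450 + 5×1.008 = 112.556 → 112.56 g/mol.

112.56 g/mol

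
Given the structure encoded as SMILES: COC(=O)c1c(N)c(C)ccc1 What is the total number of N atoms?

Scan the SMILES for N atoms (remember two-letter symbols like Cl and Br are single atoms).
Nitrogen count: 1.

1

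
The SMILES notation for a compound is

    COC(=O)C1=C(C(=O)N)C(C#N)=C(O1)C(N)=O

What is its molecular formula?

C9H7N3O5

Walk through each heavy atom and fill implicit hydrogens from standard valence (C 4, N 3, O 2, S 2, halogen 1):
  atom 1: C, bond orders sum to 1 (valence 4) → 3 H
  atom 2: O, bond orders sum to 2 (valence 2) → 0 H
  atom 3: C, bond orders sum to 4 (valence 4) → 0 H
  atom 4: O, bond orders sum to 2 (valence 2) → 0 H
  atom 5: C, bond orders sum to 4 (valence 4) → 0 H
  atom 6: C, bond orders sum to 4 (valence 4) → 0 H
  atom 7: C, bond orders sum to 4 (valence 4) → 0 H
  atom 8: O, bond orders sum to 2 (valence 2) → 0 H
  atom 9: N, bond orders sum to 1 (valence 3) → 2 H
  atom 10: C, bond orders sum to 4 (valence 4) → 0 H
  atom 11: C, bond orders sum to 4 (valence 4) → 0 H
  atom 12: N, bond orders sum to 3 (valence 3) → 0 H
  atom 13: C, bond orders sum to 4 (valence 4) → 0 H
  atom 14: O, bond orders sum to 2 (valence 2) → 0 H
  atom 15: C, bond orders sum to 4 (valence 4) → 0 H
  atom 16: N, bond orders sum to 1 (valence 3) → 2 H
  atom 17: O, bond orders sum to 2 (valence 2) → 0 H
Totals → C:9, H:7, N:3, O:5.
In Hill order: C9H7N3O5.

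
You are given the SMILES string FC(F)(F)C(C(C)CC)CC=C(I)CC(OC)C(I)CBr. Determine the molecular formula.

Walk through each heavy atom and fill implicit hydrogens from standard valence (C 4, N 3, O 2, S 2, halogen 1):
  atom 1: F (halogen, monovalent) → 0 H
  atom 2: C, bond orders sum to 4 (valence 4) → 0 H
  atom 3: F (halogen, monovalent) → 0 H
  atom 4: F (halogen, monovalent) → 0 H
  atom 5: C, bond orders sum to 3 (valence 4) → 1 H
  atom 6: C, bond orders sum to 3 (valence 4) → 1 H
  atom 7: C, bond orders sum to 1 (valence 4) → 3 H
  atom 8: C, bond orders sum to 2 (valence 4) → 2 H
  atom 9: C, bond orders sum to 1 (valence 4) → 3 H
  atom 10: C, bond orders sum to 2 (valence 4) → 2 H
  atom 11: C, bond orders sum to 3 (valence 4) → 1 H
  atom 12: C, bond orders sum to 4 (valence 4) → 0 H
  atom 13: I (halogen, monovalent) → 0 H
  atom 14: C, bond orders sum to 2 (valence 4) → 2 H
  atom 15: C, bond orders sum to 3 (valence 4) → 1 H
  atom 16: O, bond orders sum to 2 (valence 2) → 0 H
  atom 17: C, bond orders sum to 1 (valence 4) → 3 H
  atom 18: C, bond orders sum to 3 (valence 4) → 1 H
  atom 19: I (halogen, monovalent) → 0 H
  atom 20: C, bond orders sum to 2 (valence 4) → 2 H
  atom 21: Br (halogen, monovalent) → 0 H
Totals → C:14, H:22, Br:1, F:3, I:2, O:1.
In Hill order: C14H22BrF3I2O.

C14H22BrF3I2O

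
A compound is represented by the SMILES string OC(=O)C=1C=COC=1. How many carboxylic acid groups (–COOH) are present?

1

The carboxylic acid motif appears at heavy-atom position 2 in the SMILES.
Carboxylic acid count: 1.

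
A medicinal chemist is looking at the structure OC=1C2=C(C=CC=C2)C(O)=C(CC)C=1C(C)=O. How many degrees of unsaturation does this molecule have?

Degree of unsaturation = (number of rings) + (number of π bonds).
Ring closures in the SMILES: 2.
π bonds: 6 double bonds (each 1 DoU) → 6 DoU from unsaturation.
Total DoU = 2 + 6 = 8.

8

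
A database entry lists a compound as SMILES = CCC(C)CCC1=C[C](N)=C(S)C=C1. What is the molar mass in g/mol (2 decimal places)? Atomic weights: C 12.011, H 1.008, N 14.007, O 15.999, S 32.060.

First, the molecular formula is C12H19NS (counting implicit H from valence).
  C: 12 × 12.011 = 144.132
  H: 19 × 1.008 = 19.152
  N: 1 × 14.007 = 14.007
  S: 1 × 32.060 = 32.060
Sum: 12×12.011 + 19×1.008 + 1×14.007 + 1×32.060 = 209.351 → 209.35 g/mol.

209.35 g/mol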